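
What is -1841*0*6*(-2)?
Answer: 0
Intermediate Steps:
-1841*0*6*(-2) = -0*(-2) = -1841*0 = 0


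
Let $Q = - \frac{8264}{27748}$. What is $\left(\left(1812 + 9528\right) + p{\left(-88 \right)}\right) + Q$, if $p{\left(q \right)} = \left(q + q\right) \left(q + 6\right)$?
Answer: $\frac{178778298}{6937} \approx 25772.0$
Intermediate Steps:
$p{\left(q \right)} = 2 q \left(6 + q\right)$
$Q = - \frac{2066}{6937}$ ($Q = \left(-8264\right) \frac{1}{27748} = - \frac{2066}{6937} \approx -0.29782$)
$\left(\left(1812 + 9528\right) + p{\left(-88 \right)}\right) + Q = \left(\left(1812 + 9528\right) + 2 \left(-88\right) \left(6 - 88\right)\right) - \frac{2066}{6937} = \left(11340 + 2 \left(-88\right) \left(-82\right)\right) - \frac{2066}{6937} = \left(11340 + 14432\right) - \frac{2066}{6937} = 25772 - \frac{2066}{6937} = \frac{178778298}{6937}$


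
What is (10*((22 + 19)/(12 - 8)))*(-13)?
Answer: -2665/2 ≈ -1332.5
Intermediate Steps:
(10*((22 + 19)/(12 - 8)))*(-13) = (10*(41/4))*(-13) = (205/2)*(-13) = -2665/2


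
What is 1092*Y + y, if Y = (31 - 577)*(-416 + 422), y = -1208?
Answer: -3578600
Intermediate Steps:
Y = -3276 (Y = -546*6 = -3276)
1092*Y + y = 1092*(-3276) - 1208 = -3577392 - 1208 = -3578600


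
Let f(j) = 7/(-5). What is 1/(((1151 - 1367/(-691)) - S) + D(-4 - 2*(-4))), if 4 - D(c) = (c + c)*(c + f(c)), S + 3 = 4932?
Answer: -3455/13104199 ≈ -0.00026366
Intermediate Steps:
f(j) = -7/5 (f(j) = 7*(-1/5) = -7/5)
S = 4929 (S = -3 + 4932 = 4929)
D(c) = 4 - 2*c*(-7/5 + c) (D(c) = 4 - (c + c)*(c - 7/5) = 4 - 2*c*(-7/5 + c))
1/(((1151 - 1367/(-691)) - S) + D(-4 - 2*(-4))) = 1/(((1151 - 1367/(-691)) - 1*4929) + (4 - 2*(-4 - 2*(-4))**2 + 14*(-4 - 2*(-4))/5)) = 1/(((1151 - 1367*(-1)/691) - 4929) + (4 - 2*(-4 + 8)**2 + 14*(-4 + 8)/5)) = 1/(((1151 - 1*(-1367/691)) - 4929) + (4 - 2*4**2 + (14/5)*4)) = 1/(((1151 + 1367/691) - 4929) + (4 - 2*16 + 56/5)) = 1/((796708/691 - 4929) + (4 - 32 + 56/5)) = 1/(-2609231/691 - 84/5) = 1/(-13104199/3455) = -3455/13104199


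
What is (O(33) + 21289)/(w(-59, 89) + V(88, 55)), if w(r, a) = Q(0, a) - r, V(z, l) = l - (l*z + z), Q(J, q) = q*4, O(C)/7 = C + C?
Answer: -21751/4458 ≈ -4.8791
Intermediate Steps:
O(C) = 14*C (O(C) = 7*(C + C) = 7*(2*C) = 14*C)
Q(J, q) = 4*q
V(z, l) = l - z - l*z (V(z, l) = l - (z + l*z) = l + (-z - l*z) = l - z - l*z)
w(r, a) = -r + 4*a (w(r, a) = 4*a - r = -r + 4*a)
(O(33) + 21289)/(w(-59, 89) + V(88, 55)) = (14*33 + 21289)/((-1*(-59) + 4*89) + (55 - 1*88 - 1*55*88)) = (462 + 21289)/((59 + 356) + (55 - 88 - 4840)) = 21751/(415 - 4873) = 21751/(-4458) = 21751*(-1/4458) = -21751/4458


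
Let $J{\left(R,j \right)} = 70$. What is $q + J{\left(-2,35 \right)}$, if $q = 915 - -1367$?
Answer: $2352$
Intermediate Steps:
$q = 2282$ ($q = 915 + 1367 = 2282$)
$q + J{\left(-2,35 \right)} = 2282 + 70 = 2352$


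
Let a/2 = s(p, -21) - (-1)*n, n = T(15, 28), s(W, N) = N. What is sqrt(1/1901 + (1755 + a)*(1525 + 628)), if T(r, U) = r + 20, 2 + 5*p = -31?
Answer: 10*sqrt(138726556669)/1901 ≈ 1959.3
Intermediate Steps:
p = -33/5 (p = -2/5 + (1/5)*(-31) = -2/5 - 31/5 = -33/5 ≈ -6.6000)
T(r, U) = 20 + r
n = 35 (n = 20 + 15 = 35)
a = 28 (a = 2*(-21 - (-1)*35) = 2*(-21 - 1*(-35)) = 2*(-21 + 35) = 2*14 = 28)
sqrt(1/1901 + (1755 + a)*(1525 + 628)) = sqrt(1/1901 + (1755 + 28)*(1525 + 628)) = sqrt(1/1901 + 1783*2153) = sqrt(1/1901 + 3838799) = sqrt(7297556900/1901) = 10*sqrt(138726556669)/1901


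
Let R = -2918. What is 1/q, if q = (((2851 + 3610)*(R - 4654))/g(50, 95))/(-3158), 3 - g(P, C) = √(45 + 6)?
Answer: 1579/8153782 - 1579*√51/24461346 ≈ -0.00026733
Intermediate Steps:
g(P, C) = 3 - √51 (g(P, C) = 3 - √(45 + 6) = 3 - √51)
q = 24461346/(1579*(3 - √51)) (q = (((2851 + 3610)*(-2918 - 4654))/(3 - √51))/(-3158) = ((6461*(-7572))/(3 - √51))*(-1/3158) = -48922692/(3 - √51)*(-1/3158) = 24461346/(1579*(3 - √51)) ≈ -3740.7)
1/q = 1/(-1747239/1579 - 582413*√51/1579)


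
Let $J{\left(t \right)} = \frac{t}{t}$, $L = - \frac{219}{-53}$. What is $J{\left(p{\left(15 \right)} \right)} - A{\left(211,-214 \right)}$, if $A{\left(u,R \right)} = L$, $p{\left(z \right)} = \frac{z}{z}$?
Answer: $- \frac{166}{53} \approx -3.1321$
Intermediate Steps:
$L = \frac{219}{53}$ ($L = \left(-219\right) \left(- \frac{1}{53}\right) = \frac{219}{53} \approx 4.1321$)
$p{\left(z \right)} = 1$
$J{\left(t \right)} = 1$
$A{\left(u,R \right)} = \frac{219}{53}$
$J{\left(p{\left(15 \right)} \right)} - A{\left(211,-214 \right)} = 1 - \frac{219}{53} = - \frac{166}{53}$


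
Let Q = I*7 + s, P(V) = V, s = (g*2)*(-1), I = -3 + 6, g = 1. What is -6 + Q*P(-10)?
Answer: -196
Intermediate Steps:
I = 3
s = -2 (s = (1*2)*(-1) = 2*(-1) = -2)
Q = 19 (Q = 3*7 - 2 = 21 - 2 = 19)
-6 + Q*P(-10) = -6 + 19*(-10) = -6 - 190 = -196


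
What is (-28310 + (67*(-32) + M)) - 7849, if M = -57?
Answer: -38360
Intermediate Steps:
(-28310 + (67*(-32) + M)) - 7849 = (-28310 + (67*(-32) - 57)) - 7849 = (-28310 + (-2144 - 57)) - 7849 = (-28310 - 2201) - 7849 = -30511 - 7849 = -38360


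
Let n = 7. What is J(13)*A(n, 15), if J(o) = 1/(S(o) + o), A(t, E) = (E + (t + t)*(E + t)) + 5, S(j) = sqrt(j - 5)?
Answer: 4264/161 - 656*sqrt(2)/161 ≈ 20.722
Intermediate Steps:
S(j) = sqrt(-5 + j)
A(t, E) = 5 + E + 2*t*(E + t) (A(t, E) = (E + (2*t)*(E + t)) + 5 = (E + 2*t*(E + t)) + 5 = 5 + E + 2*t*(E + t))
J(o) = 1/(o + sqrt(-5 + o)) (J(o) = 1/(sqrt(-5 + o) + o) = 1/(o + sqrt(-5 + o)))
J(13)*A(n, 15) = (5 + 15 + 2*7**2 + 2*15*7)/(13 + sqrt(-5 + 13)) = (5 + 15 + 2*49 + 210)/(13 + sqrt(8)) = (5 + 15 + 98 + 210)/(13 + 2*sqrt(2)) = 328/(13 + 2*sqrt(2))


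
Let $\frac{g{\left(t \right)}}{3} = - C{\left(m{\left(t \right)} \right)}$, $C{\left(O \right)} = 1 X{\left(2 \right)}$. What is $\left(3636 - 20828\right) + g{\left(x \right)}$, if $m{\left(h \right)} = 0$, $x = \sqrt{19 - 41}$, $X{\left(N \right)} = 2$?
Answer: $-17198$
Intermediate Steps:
$x = i \sqrt{22}$ ($x = \sqrt{-22} = i \sqrt{22} \approx 4.6904 i$)
$C{\left(O \right)} = 2$ ($C{\left(O \right)} = 1 \cdot 2 = 2$)
$g{\left(t \right)} = -6$ ($g{\left(t \right)} = 3 \left(\left(-1\right) 2\right) = 3 \left(-2\right) = -6$)
$\left(3636 - 20828\right) + g{\left(x \right)} = \left(3636 - 20828\right) - 6 = -17192 - 6 = -17198$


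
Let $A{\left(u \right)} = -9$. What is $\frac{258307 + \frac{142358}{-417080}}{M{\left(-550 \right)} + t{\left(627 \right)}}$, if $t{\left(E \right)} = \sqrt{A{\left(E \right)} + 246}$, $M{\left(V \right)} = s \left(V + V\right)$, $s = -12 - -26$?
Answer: $- \frac{41477798362770}{2472864848801} - \frac{53867270601 \sqrt{237}}{49457296976020} \approx -16.79$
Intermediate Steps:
$s = 14$ ($s = -12 + 26 = 14$)
$M{\left(V \right)} = 28 V$ ($M{\left(V \right)} = 14 \left(V + V\right) = 14 \cdot 2 V = 28 V$)
$t{\left(E \right)} = \sqrt{237}$ ($t{\left(E \right)} = \sqrt{-9 + 246} = \sqrt{237}$)
$\frac{258307 + \frac{142358}{-417080}}{M{\left(-550 \right)} + t{\left(627 \right)}} = \frac{258307 + \frac{142358}{-417080}}{28 \left(-550\right) + \sqrt{237}} = \frac{258307 + 142358 \left(- \frac{1}{417080}\right)}{-15400 + \sqrt{237}} = \frac{258307 - \frac{71179}{208540}}{-15400 + \sqrt{237}} = \frac{53867270601}{208540 \left(-15400 + \sqrt{237}\right)}$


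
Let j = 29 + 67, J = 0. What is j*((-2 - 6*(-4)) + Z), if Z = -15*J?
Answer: 2112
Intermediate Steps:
j = 96
Z = 0 (Z = -15*0 = 0)
j*((-2 - 6*(-4)) + Z) = 96*((-2 - 6*(-4)) + 0) = 96*((-2 + 24) + 0) = 96*(22 + 0) = 96*22 = 2112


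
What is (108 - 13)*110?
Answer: 10450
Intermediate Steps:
(108 - 13)*110 = 95*110 = 10450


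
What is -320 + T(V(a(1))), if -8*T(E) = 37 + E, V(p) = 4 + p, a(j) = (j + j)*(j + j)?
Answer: -2605/8 ≈ -325.63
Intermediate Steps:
a(j) = 4*j² (a(j) = (2*j)*(2*j) = 4*j²)
T(E) = -37/8 - E/8 (T(E) = -(37 + E)/8 = -37/8 - E/8)
-320 + T(V(a(1))) = -320 + (-37/8 - (4 + 4*1²)/8) = -320 + (-37/8 - (4 + 4*1)/8) = -320 + (-37/8 - (4 + 4)/8) = -320 + (-37/8 - ⅛*8) = -320 + (-37/8 - 1) = -320 - 45/8 = -2605/8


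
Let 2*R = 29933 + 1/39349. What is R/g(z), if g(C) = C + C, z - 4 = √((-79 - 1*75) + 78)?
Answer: 588916809/1810054 - 588916809*I*√19/3620108 ≈ 325.36 - 709.1*I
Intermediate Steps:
z = 4 + 2*I*√19 (z = 4 + √((-79 - 1*75) + 78) = 4 + √((-79 - 75) + 78) = 4 + √(-154 + 78) = 4 + √(-76) = 4 + 2*I*√19 ≈ 4.0 + 8.7178*I)
g(C) = 2*C
R = 588916809/39349 (R = (29933 + 1/39349)/2 = (½)*(1177833618/39349) = 588916809/39349 ≈ 14967.)
R/g(z) = 588916809/(39349*((2*(4 + 2*I*√19)))) = 588916809/(39349*(8 + 4*I*√19))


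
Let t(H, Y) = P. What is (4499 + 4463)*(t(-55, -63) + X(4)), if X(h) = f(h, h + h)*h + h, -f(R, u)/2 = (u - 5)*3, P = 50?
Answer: -161316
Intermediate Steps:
f(R, u) = 30 - 6*u (f(R, u) = -2*(u - 5)*3 = -2*(-5 + u)*3 = -2*(-15 + 3*u) = 30 - 6*u)
t(H, Y) = 50
X(h) = h + h*(30 - 12*h) (X(h) = (30 - 6*(h + h))*h + h = (30 - 12*h)*h + h = h*(30 - 12*h) + h = h + h*(30 - 12*h))
(4499 + 4463)*(t(-55, -63) + X(4)) = (4499 + 4463)*(50 + 4*(31 - 12*4)) = 8962*(50 + 4*(31 - 48)) = 8962*(50 + 4*(-17)) = 8962*(50 - 68) = 8962*(-18) = -161316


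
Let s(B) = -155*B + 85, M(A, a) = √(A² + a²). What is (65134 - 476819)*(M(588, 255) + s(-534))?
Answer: -34110160675 - 1235055*√45641 ≈ -3.4374e+10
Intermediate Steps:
s(B) = 85 - 155*B
(65134 - 476819)*(M(588, 255) + s(-534)) = (65134 - 476819)*(√(588² + 255²) + (85 - 155*(-534))) = -411685*(√(345744 + 65025) + (85 + 82770)) = -411685*(√410769 + 82855) = -411685*(3*√45641 + 82855) = -411685*(82855 + 3*√45641) = -34110160675 - 1235055*√45641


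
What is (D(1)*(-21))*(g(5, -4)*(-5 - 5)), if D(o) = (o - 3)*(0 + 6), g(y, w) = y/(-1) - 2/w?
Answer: 11340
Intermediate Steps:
g(y, w) = -y - 2/w (g(y, w) = y*(-1) - 2/w = -y - 2/w)
D(o) = -18 + 6*o (D(o) = (-3 + o)*6 = -18 + 6*o)
(D(1)*(-21))*(g(5, -4)*(-5 - 5)) = ((-18 + 6*1)*(-21))*((-1*5 - 2/(-4))*(-5 - 5)) = ((-18 + 6)*(-21))*((-5 - 2*(-1/4))*(-10)) = (-12*(-21))*((-5 + 1/2)*(-10)) = 252*(-9/2*(-10)) = 252*45 = 11340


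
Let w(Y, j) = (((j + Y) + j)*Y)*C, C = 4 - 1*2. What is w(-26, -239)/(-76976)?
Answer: -1638/4811 ≈ -0.34047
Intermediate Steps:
C = 2 (C = 4 - 2 = 2)
w(Y, j) = 2*Y*(Y + 2*j) (w(Y, j) = (((j + Y) + j)*Y)*2 = (((Y + j) + j)*Y)*2 = ((Y + 2*j)*Y)*2 = (Y*(Y + 2*j))*2 = 2*Y*(Y + 2*j))
w(-26, -239)/(-76976) = (2*(-26)*(-26 + 2*(-239)))/(-76976) = (2*(-26)*(-26 - 478))*(-1/76976) = (2*(-26)*(-504))*(-1/76976) = 26208*(-1/76976) = -1638/4811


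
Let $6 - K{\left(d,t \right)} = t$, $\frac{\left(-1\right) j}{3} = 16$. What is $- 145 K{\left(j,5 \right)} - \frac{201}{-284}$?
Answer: $- \frac{40979}{284} \approx -144.29$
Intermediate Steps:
$j = -48$ ($j = \left(-3\right) 16 = -48$)
$K{\left(d,t \right)} = 6 - t$
$- 145 K{\left(j,5 \right)} - \frac{201}{-284} = - 145 \left(6 - 5\right) - \frac{201}{-284} = - 145 \left(6 - 5\right) - - \frac{201}{284} = \left(-145\right) 1 + \frac{201}{284} = -145 + \frac{201}{284} = - \frac{40979}{284}$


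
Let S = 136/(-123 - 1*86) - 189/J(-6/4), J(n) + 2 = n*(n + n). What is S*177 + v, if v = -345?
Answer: -14464239/1045 ≈ -13841.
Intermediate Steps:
J(n) = -2 + 2*n² (J(n) = -2 + n*(n + n) = -2 + n*(2*n) = -2 + 2*n²)
S = -79682/1045 (S = 136/(-123 - 1*86) - 189/(-2 + 2*(-6/4)²) = 136/(-123 - 86) - 189/(-2 + 2*(-6*¼)²) = 136/(-209) - 189/(-2 + 2*(-3/2)²) = 136*(-1/209) - 189/(-2 + 2*(9/4)) = -136/209 - 189/(-2 + 9/2) = -136/209 - 189/5/2 = -136/209 - 189*⅖ = -136/209 - 378/5 = -79682/1045 ≈ -76.251)
S*177 + v = -79682/1045*177 - 345 = -14103714/1045 - 345 = -14464239/1045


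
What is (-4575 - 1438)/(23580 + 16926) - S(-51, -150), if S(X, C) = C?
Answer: 6069887/40506 ≈ 149.85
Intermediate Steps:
(-4575 - 1438)/(23580 + 16926) - S(-51, -150) = (-4575 - 1438)/(23580 + 16926) - 1*(-150) = -6013/40506 + 150 = 6069887/40506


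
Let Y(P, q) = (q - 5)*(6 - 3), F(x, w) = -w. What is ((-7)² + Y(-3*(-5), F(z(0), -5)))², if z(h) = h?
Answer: 2401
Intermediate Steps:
Y(P, q) = -15 + 3*q (Y(P, q) = (-5 + q)*3 = -15 + 3*q)
((-7)² + Y(-3*(-5), F(z(0), -5)))² = ((-7)² + (-15 + 3*(-1*(-5))))² = (49 + (-15 + 3*5))² = (49 + (-15 + 15))² = (49 + 0)² = 49² = 2401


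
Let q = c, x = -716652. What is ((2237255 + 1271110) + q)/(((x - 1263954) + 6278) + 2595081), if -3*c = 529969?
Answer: 9995126/1862259 ≈ 5.3672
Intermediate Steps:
c = -529969/3 (c = -⅓*529969 = -529969/3 ≈ -1.7666e+5)
q = -529969/3 ≈ -1.7666e+5
((2237255 + 1271110) + q)/(((x - 1263954) + 6278) + 2595081) = ((2237255 + 1271110) - 529969/3)/(((-716652 - 1263954) + 6278) + 2595081) = (3508365 - 529969/3)/((-1980606 + 6278) + 2595081) = 9995126/(3*(-1974328 + 2595081)) = (9995126/3)/620753 = (9995126/3)*(1/620753) = 9995126/1862259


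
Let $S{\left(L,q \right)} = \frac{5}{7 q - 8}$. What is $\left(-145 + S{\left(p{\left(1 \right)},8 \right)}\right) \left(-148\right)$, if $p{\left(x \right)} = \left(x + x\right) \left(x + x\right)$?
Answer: $\frac{257335}{12} \approx 21445.0$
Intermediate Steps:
$p{\left(x \right)} = 4 x^{2}$ ($p{\left(x \right)} = 2 x 2 x = 4 x^{2}$)
$S{\left(L,q \right)} = \frac{5}{-8 + 7 q}$
$\left(-145 + S{\left(p{\left(1 \right)},8 \right)}\right) \left(-148\right) = \left(-145 + \frac{5}{-8 + 7 \cdot 8}\right) \left(-148\right) = \left(-145 + \frac{5}{-8 + 56}\right) \left(-148\right) = \left(-145 + \frac{5}{48}\right) \left(-148\right) = \left(- \frac{6955}{48}\right) \left(-148\right) = \frac{257335}{12}$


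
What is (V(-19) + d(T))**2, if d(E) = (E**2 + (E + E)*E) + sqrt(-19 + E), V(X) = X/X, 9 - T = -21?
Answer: (2701 + sqrt(11))**2 ≈ 7.3133e+6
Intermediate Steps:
T = 30 (T = 9 - 1*(-21) = 9 + 21 = 30)
V(X) = 1
d(E) = sqrt(-19 + E) + 3*E**2 (d(E) = (E**2 + (2*E)*E) + sqrt(-19 + E) = (E**2 + 2*E**2) + sqrt(-19 + E) = 3*E**2 + sqrt(-19 + E) = sqrt(-19 + E) + 3*E**2)
(V(-19) + d(T))**2 = (1 + (sqrt(-19 + 30) + 3*30**2))**2 = (1 + (sqrt(11) + 3*900))**2 = (1 + (sqrt(11) + 2700))**2 = (1 + (2700 + sqrt(11)))**2 = (2701 + sqrt(11))**2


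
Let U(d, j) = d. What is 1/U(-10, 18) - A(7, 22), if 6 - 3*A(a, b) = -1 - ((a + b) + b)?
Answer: -583/30 ≈ -19.433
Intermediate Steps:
A(a, b) = 7/3 + a/3 + 2*b/3 (A(a, b) = 2 - (-1 - ((a + b) + b))/3 = 2 - (-1 - (a + 2*b))/3 = 2 - (-1 + (-a - 2*b))/3 = 2 - (-1 - a - 2*b)/3 = 2 + (⅓ + a/3 + 2*b/3) = 7/3 + a/3 + 2*b/3)
1/U(-10, 18) - A(7, 22) = 1/(-10) - (7/3 + (⅓)*7 + (⅔)*22) = -⅒ - (7/3 + 7/3 + 44/3) = -⅒ - 1*58/3 = -⅒ - 58/3 = -583/30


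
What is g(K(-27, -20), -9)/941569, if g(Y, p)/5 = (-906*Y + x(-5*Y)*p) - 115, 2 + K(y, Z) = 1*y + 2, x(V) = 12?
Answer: 121195/941569 ≈ 0.12872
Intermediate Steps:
K(y, Z) = y (K(y, Z) = -2 + (1*y + 2) = -2 + (y + 2) = -2 + (2 + y) = y)
g(Y, p) = -575 - 4530*Y + 60*p (g(Y, p) = 5*((-906*Y + 12*p) - 115) = 5*(-115 - 906*Y + 12*p) = -575 - 4530*Y + 60*p)
g(K(-27, -20), -9)/941569 = (-575 - 4530*(-27) + 60*(-9))/941569 = (-575 + 122310 - 540)*(1/941569) = 121195*(1/941569) = 121195/941569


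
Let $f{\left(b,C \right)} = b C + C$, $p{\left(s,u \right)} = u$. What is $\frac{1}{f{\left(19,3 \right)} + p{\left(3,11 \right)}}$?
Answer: $\frac{1}{71} \approx 0.014085$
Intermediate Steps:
$f{\left(b,C \right)} = C + C b$ ($f{\left(b,C \right)} = C b + C = C + C b$)
$\frac{1}{f{\left(19,3 \right)} + p{\left(3,11 \right)}} = \frac{1}{3 \left(1 + 19\right) + 11} = \frac{1}{3 \cdot 20 + 11} = \frac{1}{60 + 11} = \frac{1}{71}$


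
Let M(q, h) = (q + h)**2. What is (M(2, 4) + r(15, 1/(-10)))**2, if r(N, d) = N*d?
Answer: 4761/4 ≈ 1190.3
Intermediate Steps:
M(q, h) = (h + q)**2
(M(2, 4) + r(15, 1/(-10)))**2 = ((4 + 2)**2 + 15/(-10))**2 = (6**2 + 15*(-1/10))**2 = (36 - 3/2)**2 = (69/2)**2 = 4761/4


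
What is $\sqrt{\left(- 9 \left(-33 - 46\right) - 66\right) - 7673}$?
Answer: $2 i \sqrt{1757} \approx 83.833 i$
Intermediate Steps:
$\sqrt{\left(- 9 \left(-33 - 46\right) - 66\right) - 7673} = \sqrt{\left(\left(-9\right) \left(-79\right) - 66\right) - 7673} = \sqrt{\left(711 - 66\right) - 7673} = \sqrt{645 - 7673} = \sqrt{-7028} = 2 i \sqrt{1757}$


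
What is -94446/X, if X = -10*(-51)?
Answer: -15741/85 ≈ -185.19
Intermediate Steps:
X = 510
-94446/X = -94446/510 = -94446*1/510 = -15741/85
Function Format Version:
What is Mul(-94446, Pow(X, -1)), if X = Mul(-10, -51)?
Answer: Rational(-15741, 85) ≈ -185.19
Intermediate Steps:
X = 510
Mul(-94446, Pow(X, -1)) = Mul(-94446, Pow(510, -1)) = Mul(-94446, Rational(1, 510)) = Rational(-15741, 85)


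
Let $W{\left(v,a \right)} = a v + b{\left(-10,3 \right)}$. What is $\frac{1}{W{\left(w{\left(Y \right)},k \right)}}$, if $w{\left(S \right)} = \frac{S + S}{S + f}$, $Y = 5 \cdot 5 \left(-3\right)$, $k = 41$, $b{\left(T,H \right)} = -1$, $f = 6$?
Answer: $\frac{23}{2027} \approx 0.011347$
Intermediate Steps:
$Y = -75$ ($Y = 25 \left(-3\right) = -75$)
$w{\left(S \right)} = \frac{2 S}{6 + S}$ ($w{\left(S \right)} = \frac{S + S}{S + 6} = \frac{2 S}{6 + S}$)
$W{\left(v,a \right)} = -1 + a v$ ($W{\left(v,a \right)} = a v - 1 = -1 + a v$)
$\frac{1}{W{\left(w{\left(Y \right)},k \right)}} = \frac{1}{-1 + 41 \cdot 2 \left(-75\right) \frac{1}{6 - 75}} = \frac{1}{-1 + 41 \cdot 2 \left(-75\right) \frac{1}{-69}} = \frac{1}{-1 + 41 \cdot 2 \left(-75\right) \left(- \frac{1}{69}\right)} = \frac{1}{-1 + 41 \cdot \frac{50}{23}} = \frac{1}{-1 + \frac{2050}{23}} = \frac{1}{\frac{2027}{23}} = \frac{23}{2027}$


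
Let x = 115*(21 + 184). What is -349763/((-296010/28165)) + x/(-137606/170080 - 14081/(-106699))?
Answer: -186496236039244399/121241020166838 ≈ -1538.2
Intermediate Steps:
x = 23575 (x = 115*205 = 23575)
-349763/((-296010/28165)) + x/(-137606/170080 - 14081/(-106699)) = -349763/((-296010/28165)) + 23575/(-137606/170080 - 14081/(-106699)) = -349763/((-296010*1/28165)) + 23575/(-137606*1/170080 - 14081*(-1/106699)) = -349763/(-59202/5633) + 23575/(-68803/85040 + 14081/106699) = -349763*(-5633/59202) + 23575/(-6143763057/9073682960) = 1970214979/59202 + 23575*(-9073682960/6143763057) = 1970214979/59202 - 213912075782000/6143763057 = -186496236039244399/121241020166838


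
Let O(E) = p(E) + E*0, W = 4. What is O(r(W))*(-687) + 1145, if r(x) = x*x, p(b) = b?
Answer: -9847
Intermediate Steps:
r(x) = x**2
O(E) = E (O(E) = E + E*0 = E + 0 = E)
O(r(W))*(-687) + 1145 = 4**2*(-687) + 1145 = 16*(-687) + 1145 = -10992 + 1145 = -9847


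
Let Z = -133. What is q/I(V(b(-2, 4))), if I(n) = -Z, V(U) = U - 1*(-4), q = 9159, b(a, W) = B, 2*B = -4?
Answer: 9159/133 ≈ 68.865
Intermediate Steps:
B = -2 (B = (½)*(-4) = -2)
b(a, W) = -2
V(U) = 4 + U (V(U) = U + 4 = 4 + U)
I(n) = 133 (I(n) = -1*(-133) = 133)
q/I(V(b(-2, 4))) = 9159/133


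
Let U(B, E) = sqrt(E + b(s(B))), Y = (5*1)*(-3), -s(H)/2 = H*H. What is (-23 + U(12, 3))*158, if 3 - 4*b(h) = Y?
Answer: -3634 + 79*sqrt(30) ≈ -3201.3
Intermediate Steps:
s(H) = -2*H**2 (s(H) = -2*H*H = -2*H**2)
Y = -15 (Y = 5*(-3) = -15)
b(h) = 9/2 (b(h) = 3/4 - 1/4*(-15) = 3/4 + 15/4 = 9/2)
U(B, E) = sqrt(9/2 + E) (U(B, E) = sqrt(E + 9/2) = sqrt(9/2 + E))
(-23 + U(12, 3))*158 = (-23 + sqrt(18 + 4*3)/2)*158 = (-23 + sqrt(18 + 12)/2)*158 = (-23 + sqrt(30)/2)*158 = -3634 + 79*sqrt(30)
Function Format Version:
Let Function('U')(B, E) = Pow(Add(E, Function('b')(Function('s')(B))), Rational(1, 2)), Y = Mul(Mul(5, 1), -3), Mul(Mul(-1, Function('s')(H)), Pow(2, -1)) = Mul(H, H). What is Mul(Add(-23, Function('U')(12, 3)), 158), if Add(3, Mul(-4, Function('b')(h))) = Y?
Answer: Add(-3634, Mul(79, Pow(30, Rational(1, 2)))) ≈ -3201.3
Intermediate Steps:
Function('s')(H) = Mul(-2, Pow(H, 2)) (Function('s')(H) = Mul(-2, Mul(H, H)) = Mul(-2, Pow(H, 2)))
Y = -15 (Y = Mul(5, -3) = -15)
Function('b')(h) = Rational(9, 2) (Function('b')(h) = Add(Rational(3, 4), Mul(Rational(-1, 4), -15)) = Add(Rational(3, 4), Rational(15, 4)) = Rational(9, 2))
Function('U')(B, E) = Pow(Add(Rational(9, 2), E), Rational(1, 2)) (Function('U')(B, E) = Pow(Add(E, Rational(9, 2)), Rational(1, 2)) = Pow(Add(Rational(9, 2), E), Rational(1, 2)))
Mul(Add(-23, Function('U')(12, 3)), 158) = Mul(Add(-23, Mul(Rational(1, 2), Pow(Add(18, Mul(4, 3)), Rational(1, 2)))), 158) = Mul(Add(-23, Mul(Rational(1, 2), Pow(Add(18, 12), Rational(1, 2)))), 158) = Mul(Add(-23, Mul(Rational(1, 2), Pow(30, Rational(1, 2)))), 158) = Add(-3634, Mul(79, Pow(30, Rational(1, 2))))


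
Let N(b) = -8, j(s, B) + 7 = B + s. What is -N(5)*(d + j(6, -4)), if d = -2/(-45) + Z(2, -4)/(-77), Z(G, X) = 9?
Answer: -140608/3465 ≈ -40.580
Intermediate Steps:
j(s, B) = -7 + B + s (j(s, B) = -7 + (B + s) = -7 + B + s)
d = -251/3465 (d = -2/(-45) + 9/(-77) = -2*(-1/45) + 9*(-1/77) = 2/45 - 9/77 = -251/3465 ≈ -0.072439)
-N(5)*(d + j(6, -4)) = -(-8)*(-251/3465 + (-7 - 4 + 6)) = -(-8)*(-251/3465 - 5) = -(-8)*(-17576)/3465 = -1*140608/3465 = -140608/3465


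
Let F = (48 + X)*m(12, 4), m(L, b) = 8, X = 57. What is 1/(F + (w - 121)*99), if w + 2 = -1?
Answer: -1/11436 ≈ -8.7443e-5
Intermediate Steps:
w = -3 (w = -2 - 1 = -3)
F = 840 (F = (48 + 57)*8 = 105*8 = 840)
1/(F + (w - 121)*99) = 1/(840 + (-3 - 121)*99) = 1/(840 - 124*99) = 1/(840 - 12276) = 1/(-11436) = -1/11436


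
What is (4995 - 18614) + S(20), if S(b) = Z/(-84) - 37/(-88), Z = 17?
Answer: -25167509/1848 ≈ -13619.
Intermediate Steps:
S(b) = 403/1848 (S(b) = 17/(-84) - 37/(-88) = 17*(-1/84) - 37*(-1/88) = -17/84 + 37/88 = 403/1848)
(4995 - 18614) + S(20) = (4995 - 18614) + 403/1848 = -13619 + 403/1848 = -25167509/1848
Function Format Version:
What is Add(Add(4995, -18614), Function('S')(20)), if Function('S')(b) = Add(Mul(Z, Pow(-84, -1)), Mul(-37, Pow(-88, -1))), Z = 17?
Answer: Rational(-25167509, 1848) ≈ -13619.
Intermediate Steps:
Function('S')(b) = Rational(403, 1848) (Function('S')(b) = Add(Mul(17, Pow(-84, -1)), Mul(-37, Pow(-88, -1))) = Add(Mul(17, Rational(-1, 84)), Mul(-37, Rational(-1, 88))) = Add(Rational(-17, 84), Rational(37, 88)) = Rational(403, 1848))
Add(Add(4995, -18614), Function('S')(20)) = Add(Add(4995, -18614), Rational(403, 1848)) = Add(-13619, Rational(403, 1848)) = Rational(-25167509, 1848)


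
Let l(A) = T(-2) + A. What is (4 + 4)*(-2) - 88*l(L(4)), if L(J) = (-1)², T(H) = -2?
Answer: 72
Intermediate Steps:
L(J) = 1
l(A) = -2 + A
(4 + 4)*(-2) - 88*l(L(4)) = (4 + 4)*(-2) - 88*(-2 + 1) = 8*(-2) - 88*(-1) = -16 + 88 = 72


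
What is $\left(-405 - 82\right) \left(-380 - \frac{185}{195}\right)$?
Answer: $\frac{7235359}{39} \approx 1.8552 \cdot 10^{5}$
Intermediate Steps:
$\left(-405 - 82\right) \left(-380 - \frac{185}{195}\right) = - 487 \left(-380 - \frac{37}{39}\right) = \left(-487\right) \left(- \frac{14857}{39}\right) = \frac{7235359}{39}$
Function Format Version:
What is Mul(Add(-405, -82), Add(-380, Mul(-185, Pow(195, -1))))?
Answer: Rational(7235359, 39) ≈ 1.8552e+5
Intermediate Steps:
Mul(Add(-405, -82), Add(-380, Mul(-185, Pow(195, -1)))) = Mul(-487, Add(-380, Mul(-185, Rational(1, 195)))) = Mul(-487, Add(-380, Rational(-37, 39))) = Mul(-487, Rational(-14857, 39)) = Rational(7235359, 39)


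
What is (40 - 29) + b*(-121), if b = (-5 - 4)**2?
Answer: -9790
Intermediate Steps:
b = 81 (b = (-9)**2 = 81)
(40 - 29) + b*(-121) = (40 - 29) + 81*(-121) = 11 - 9801 = -9790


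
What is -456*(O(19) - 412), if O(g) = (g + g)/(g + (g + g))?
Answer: 187568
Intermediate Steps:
O(g) = ⅔ (O(g) = (2*g)/(g + 2*g) = (2*g)/((3*g)) = (2*g)*(1/(3*g)) = ⅔)
-456*(O(19) - 412) = -456*(⅔ - 412) = -456*(-1234/3) = 187568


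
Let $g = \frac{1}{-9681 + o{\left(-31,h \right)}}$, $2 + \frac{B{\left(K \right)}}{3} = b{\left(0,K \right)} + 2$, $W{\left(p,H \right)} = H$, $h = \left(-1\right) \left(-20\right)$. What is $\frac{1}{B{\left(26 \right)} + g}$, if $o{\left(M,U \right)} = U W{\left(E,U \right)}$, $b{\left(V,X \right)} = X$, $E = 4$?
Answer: $\frac{9281}{723917} \approx 0.012821$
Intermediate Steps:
$h = 20$
$B{\left(K \right)} = 3 K$ ($B{\left(K \right)} = -6 + 3 \left(K + 2\right) = -6 + 3 \left(2 + K\right) = -6 + \left(6 + 3 K\right) = 3 K$)
$o{\left(M,U \right)} = U^{2}$ ($o{\left(M,U \right)} = U U = U^{2}$)
$g = - \frac{1}{9281}$ ($g = \frac{1}{-9681 + 20^{2}} = \frac{1}{-9681 + 400} = \frac{1}{-9281} = - \frac{1}{9281} \approx -0.00010775$)
$\frac{1}{B{\left(26 \right)} + g} = \frac{1}{3 \cdot 26 - \frac{1}{9281}} = \frac{1}{78 - \frac{1}{9281}} = \frac{1}{\frac{723917}{9281}} = \frac{9281}{723917}$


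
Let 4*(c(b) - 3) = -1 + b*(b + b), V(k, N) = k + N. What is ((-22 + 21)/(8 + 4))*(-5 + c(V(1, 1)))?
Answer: 1/48 ≈ 0.020833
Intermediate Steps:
V(k, N) = N + k
c(b) = 11/4 + b**2/2 (c(b) = 3 + (-1 + b*(b + b))/4 = 3 + (-1 + b*(2*b))/4 = 3 + (-1 + 2*b**2)/4 = 3 + (-1/4 + b**2/2) = 11/4 + b**2/2)
((-22 + 21)/(8 + 4))*(-5 + c(V(1, 1))) = ((-22 + 21)/(8 + 4))*(-5 + (11/4 + (1 + 1)**2/2)) = (-1/12)*(-5 + (11/4 + (1/2)*2**2)) = (-1*1/12)*(-5 + (11/4 + (1/2)*4)) = -(-5 + (11/4 + 2))/12 = -(-5 + 19/4)/12 = -1/12*(-1/4) = 1/48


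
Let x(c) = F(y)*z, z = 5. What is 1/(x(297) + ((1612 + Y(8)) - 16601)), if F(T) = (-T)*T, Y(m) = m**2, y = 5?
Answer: -1/15050 ≈ -6.6445e-5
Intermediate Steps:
F(T) = -T**2
x(c) = -125 (x(c) = -1*5**2*5 = -1*25*5 = -25*5 = -125)
1/(x(297) + ((1612 + Y(8)) - 16601)) = 1/(-125 + ((1612 + 8**2) - 16601)) = 1/(-125 + ((1612 + 64) - 16601)) = 1/(-125 + (1676 - 16601)) = 1/(-125 - 14925) = 1/(-15050) = -1/15050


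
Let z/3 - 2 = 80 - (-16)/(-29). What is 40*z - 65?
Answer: 281555/29 ≈ 9708.8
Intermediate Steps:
z = 7086/29 (z = 6 + 3*(80 - (-16)/(-29)) = 6 + 3*(80 - (-16)*(-1)/29) = 6 + 3*(80 - 1*16/29) = 6 + 3*(80 - 16/29) = 6 + 3*(2304/29) = 6 + 6912/29 = 7086/29 ≈ 244.34)
40*z - 65 = 40*(7086/29) - 65 = 283440/29 - 65 = 281555/29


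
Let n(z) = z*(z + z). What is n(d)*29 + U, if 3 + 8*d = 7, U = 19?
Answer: 67/2 ≈ 33.500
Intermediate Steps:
d = ½ (d = -3/8 + (⅛)*7 = -3/8 + 7/8 = ½ ≈ 0.50000)
n(z) = 2*z² (n(z) = z*(2*z) = 2*z²)
n(d)*29 + U = (2*(½)²)*29 + 19 = (2*(¼))*29 + 19 = (½)*29 + 19 = 29/2 + 19 = 67/2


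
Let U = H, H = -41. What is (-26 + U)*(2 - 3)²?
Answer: -67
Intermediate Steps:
U = -41
(-26 + U)*(2 - 3)² = (-26 - 41)*(2 - 3)² = -67*(-1)² = -67*1 = -67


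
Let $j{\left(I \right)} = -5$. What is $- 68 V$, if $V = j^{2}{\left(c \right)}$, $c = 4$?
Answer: $-1700$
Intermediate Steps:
$V = 25$ ($V = \left(-5\right)^{2} = 25$)
$- 68 V = \left(-68\right) 25 = -1700$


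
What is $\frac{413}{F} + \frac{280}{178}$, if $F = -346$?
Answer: $\frac{11683}{30794} \approx 0.37939$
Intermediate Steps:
$\frac{413}{F} + \frac{280}{178} = \frac{413}{-346} + \frac{280}{178} = 413 \left(- \frac{1}{346}\right) + 280 \cdot \frac{1}{178} = - \frac{413}{346} + \frac{140}{89} = \frac{11683}{30794}$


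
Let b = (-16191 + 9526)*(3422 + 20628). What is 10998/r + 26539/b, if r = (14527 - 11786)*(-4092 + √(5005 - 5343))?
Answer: -98045136536093/85547207065862750 - 71487*I*√2/22948751141 ≈ -0.0011461 - 4.4054e-6*I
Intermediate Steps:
b = -160293250 (b = -6665*24050 = -160293250)
r = -11216172 + 35633*I*√2 (r = 2741*(-4092 + √(-338)) = 2741*(-4092 + 13*I*√2) = -11216172 + 35633*I*√2 ≈ -1.1216e+7 + 50393.0*I)
10998/r + 26539/b = 10998/(-11216172 + 35633*I*√2) + 26539/(-160293250) = 10998/(-11216172 + 35633*I*√2) + 26539*(-1/160293250) = 10998/(-11216172 + 35633*I*√2) - 26539/160293250 = -26539/160293250 + 10998/(-11216172 + 35633*I*√2)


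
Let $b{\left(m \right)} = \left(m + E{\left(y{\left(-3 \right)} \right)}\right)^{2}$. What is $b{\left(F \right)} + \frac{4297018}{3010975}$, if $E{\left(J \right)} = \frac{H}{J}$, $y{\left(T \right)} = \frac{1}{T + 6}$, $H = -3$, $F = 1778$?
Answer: $\frac{856584730363}{273725} \approx 3.1294 \cdot 10^{6}$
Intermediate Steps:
$y{\left(T \right)} = \frac{1}{6 + T}$
$E{\left(J \right)} = - \frac{3}{J}$
$b{\left(m \right)} = \left(-9 + m\right)^{2}$ ($b{\left(m \right)} = \left(m - \frac{3}{\frac{1}{6 - 3}}\right)^{2} = \left(m - \frac{3}{\frac{1}{3}}\right)^{2} = \left(m - 3 \frac{1}{\frac{1}{3}}\right)^{2} = \left(m - 9\right)^{2} = \left(-9 + m\right)^{2}$)
$b{\left(F \right)} + \frac{4297018}{3010975} = \left(-9 + 1778\right)^{2} + \frac{4297018}{3010975} = 1769^{2} + 4297018 \cdot \frac{1}{3010975} = 3129361 + \frac{390638}{273725} = \frac{856584730363}{273725}$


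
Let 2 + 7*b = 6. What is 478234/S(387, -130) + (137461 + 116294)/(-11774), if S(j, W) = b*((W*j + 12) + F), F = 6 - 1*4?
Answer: -22616633933/592185104 ≈ -38.192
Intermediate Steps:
b = 4/7 (b = -2/7 + (1/7)*6 = -2/7 + 6/7 = 4/7 ≈ 0.57143)
F = 2 (F = 6 - 4 = 2)
S(j, W) = 8 + 4*W*j/7 (S(j, W) = 4*((W*j + 12) + 2)/7 = 4*((12 + W*j) + 2)/7 = 4*(14 + W*j)/7 = 8 + 4*W*j/7)
478234/S(387, -130) + (137461 + 116294)/(-11774) = 478234/(8 + (4/7)*(-130)*387) + (137461 + 116294)/(-11774) = 478234/(8 - 201240/7) + 253755*(-1/11774) = 478234/(-201184/7) - 253755/11774 = 478234*(-7/201184) - 253755/11774 = -1673819/100592 - 253755/11774 = -22616633933/592185104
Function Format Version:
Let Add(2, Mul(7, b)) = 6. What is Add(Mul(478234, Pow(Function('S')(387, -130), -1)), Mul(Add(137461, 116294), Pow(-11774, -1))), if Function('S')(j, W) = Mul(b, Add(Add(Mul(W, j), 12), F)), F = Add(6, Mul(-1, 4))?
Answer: Rational(-22616633933, 592185104) ≈ -38.192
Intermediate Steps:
b = Rational(4, 7) (b = Add(Rational(-2, 7), Mul(Rational(1, 7), 6)) = Add(Rational(-2, 7), Rational(6, 7)) = Rational(4, 7) ≈ 0.57143)
F = 2 (F = Add(6, -4) = 2)
Function('S')(j, W) = Add(8, Mul(Rational(4, 7), W, j)) (Function('S')(j, W) = Mul(Rational(4, 7), Add(Add(Mul(W, j), 12), 2)) = Mul(Rational(4, 7), Add(Add(12, Mul(W, j)), 2)) = Mul(Rational(4, 7), Add(14, Mul(W, j))) = Add(8, Mul(Rational(4, 7), W, j)))
Add(Mul(478234, Pow(Function('S')(387, -130), -1)), Mul(Add(137461, 116294), Pow(-11774, -1))) = Add(Mul(478234, Pow(Add(8, Mul(Rational(4, 7), -130, 387)), -1)), Mul(Add(137461, 116294), Pow(-11774, -1))) = Add(Mul(478234, Pow(Add(8, Rational(-201240, 7)), -1)), Mul(253755, Rational(-1, 11774))) = Add(Mul(478234, Pow(Rational(-201184, 7), -1)), Rational(-253755, 11774)) = Add(Mul(478234, Rational(-7, 201184)), Rational(-253755, 11774)) = Add(Rational(-1673819, 100592), Rational(-253755, 11774)) = Rational(-22616633933, 592185104)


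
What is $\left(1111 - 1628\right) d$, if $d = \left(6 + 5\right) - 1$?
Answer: $-5170$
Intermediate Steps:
$d = 10$ ($d = 11 - 1 = 10$)
$\left(1111 - 1628\right) d = \left(1111 - 1628\right) 10 = \left(-517\right) 10 = -5170$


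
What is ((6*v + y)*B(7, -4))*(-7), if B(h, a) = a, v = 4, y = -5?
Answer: 532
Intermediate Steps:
((6*v + y)*B(7, -4))*(-7) = ((6*4 - 5)*(-4))*(-7) = ((24 - 5)*(-4))*(-7) = (19*(-4))*(-7) = -76*(-7) = 532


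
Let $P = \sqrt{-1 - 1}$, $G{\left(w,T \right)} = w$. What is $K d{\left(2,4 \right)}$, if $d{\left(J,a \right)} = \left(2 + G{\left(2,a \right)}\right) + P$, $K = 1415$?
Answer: $5660 + 1415 i \sqrt{2} \approx 5660.0 + 2001.1 i$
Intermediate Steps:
$P = i \sqrt{2}$ ($P = \sqrt{-2} = i \sqrt{2} \approx 1.4142 i$)
$d{\left(J,a \right)} = 4 + i \sqrt{2}$ ($d{\left(J,a \right)} = \left(2 + 2\right) + i \sqrt{2} = 4 + i \sqrt{2}$)
$K d{\left(2,4 \right)} = 1415 \left(4 + i \sqrt{2}\right) = 5660 + 1415 i \sqrt{2}$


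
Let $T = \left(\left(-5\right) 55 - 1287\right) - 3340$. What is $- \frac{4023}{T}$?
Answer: $\frac{1341}{1634} \approx 0.82069$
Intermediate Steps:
$T = -4902$ ($T = \left(-275 - 1287\right) - 3340 = -1562 - 3340 = -4902$)
$- \frac{4023}{T} = - \frac{4023}{-4902} = \left(-4023\right) \left(- \frac{1}{4902}\right) = \frac{1341}{1634}$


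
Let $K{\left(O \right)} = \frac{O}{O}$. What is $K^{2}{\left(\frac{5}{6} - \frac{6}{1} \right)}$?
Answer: $1$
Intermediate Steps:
$K{\left(O \right)} = 1$
$K^{2}{\left(\frac{5}{6} - \frac{6}{1} \right)} = 1^{2} = 1$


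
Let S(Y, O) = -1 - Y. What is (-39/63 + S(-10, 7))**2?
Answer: 30976/441 ≈ 70.240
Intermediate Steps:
(-39/63 + S(-10, 7))**2 = (-39/63 + (-1 - 1*(-10)))**2 = (-39*1/63 + (-1 + 10))**2 = (-13/21 + 9)**2 = (176/21)**2 = 30976/441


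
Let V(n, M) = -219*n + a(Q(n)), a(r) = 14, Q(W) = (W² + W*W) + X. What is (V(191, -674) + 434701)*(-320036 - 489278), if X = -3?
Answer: -317968140204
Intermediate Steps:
Q(W) = -3 + 2*W² (Q(W) = (W² + W*W) - 3 = (W² + W²) - 3 = 2*W² - 3 = -3 + 2*W²)
V(n, M) = 14 - 219*n (V(n, M) = -219*n + 14 = 14 - 219*n)
(V(191, -674) + 434701)*(-320036 - 489278) = ((14 - 219*191) + 434701)*(-320036 - 489278) = ((14 - 41829) + 434701)*(-809314) = (-41815 + 434701)*(-809314) = 392886*(-809314) = -317968140204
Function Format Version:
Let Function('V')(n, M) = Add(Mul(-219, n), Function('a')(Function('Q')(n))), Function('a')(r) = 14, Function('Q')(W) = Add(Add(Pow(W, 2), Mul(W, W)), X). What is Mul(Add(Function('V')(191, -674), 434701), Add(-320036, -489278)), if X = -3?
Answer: -317968140204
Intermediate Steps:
Function('Q')(W) = Add(-3, Mul(2, Pow(W, 2))) (Function('Q')(W) = Add(Add(Pow(W, 2), Mul(W, W)), -3) = Add(Add(Pow(W, 2), Pow(W, 2)), -3) = Add(Mul(2, Pow(W, 2)), -3) = Add(-3, Mul(2, Pow(W, 2))))
Function('V')(n, M) = Add(14, Mul(-219, n)) (Function('V')(n, M) = Add(Mul(-219, n), 14) = Add(14, Mul(-219, n)))
Mul(Add(Function('V')(191, -674), 434701), Add(-320036, -489278)) = Mul(Add(Add(14, Mul(-219, 191)), 434701), Add(-320036, -489278)) = Mul(Add(Add(14, -41829), 434701), -809314) = Mul(Add(-41815, 434701), -809314) = Mul(392886, -809314) = -317968140204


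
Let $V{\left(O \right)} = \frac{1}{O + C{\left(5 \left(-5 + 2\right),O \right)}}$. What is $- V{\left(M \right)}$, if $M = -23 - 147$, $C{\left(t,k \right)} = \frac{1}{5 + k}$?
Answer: $\frac{165}{28051} \approx 0.0058821$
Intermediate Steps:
$M = -170$ ($M = -23 - 147 = -170$)
$V{\left(O \right)} = \frac{1}{O + \frac{1}{5 + O}}$
$- V{\left(M \right)} = - \frac{5 - 170}{1 - 170 \left(5 - 170\right)} = - \frac{-165}{1 - -28050} = - \frac{-165}{1 + 28050} = - \frac{-165}{28051} = \left(-1\right) \left(- \frac{165}{28051}\right) = \frac{165}{28051}$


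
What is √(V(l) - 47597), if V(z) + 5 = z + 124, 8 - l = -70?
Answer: 10*I*√474 ≈ 217.72*I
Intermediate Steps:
l = 78 (l = 8 - 1*(-70) = 8 + 70 = 78)
V(z) = 119 + z (V(z) = -5 + (z + 124) = -5 + (124 + z) = 119 + z)
√(V(l) - 47597) = √((119 + 78) - 47597) = √(197 - 47597) = √(-47400) = 10*I*√474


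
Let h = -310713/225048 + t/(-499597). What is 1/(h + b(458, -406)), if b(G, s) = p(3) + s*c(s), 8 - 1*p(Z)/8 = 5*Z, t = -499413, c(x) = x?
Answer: 37477768552/6175572422203281 ≈ 6.0687e-6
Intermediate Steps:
p(Z) = 64 - 40*Z
b(G, s) = -56 + s² (b(G, s) = (64 - 40*3) + s*s = (64 - 120) + s² = -56 + s²)
h = -14279795279/37477768552 (h = -310713/225048 - 499413/(-499597) = -310713*1/225048 - 499413*(-1/499597) = -103571/75016 + 499413/499597 = -14279795279/37477768552 ≈ -0.38102)
1/(h + b(458, -406)) = 1/(-14279795279/37477768552 + (-56 + (-406)²)) = 1/(-14279795279/37477768552 + (-56 + 164836)) = 1/(-14279795279/37477768552 + 164780) = 1/(6175572422203281/37477768552) = 37477768552/6175572422203281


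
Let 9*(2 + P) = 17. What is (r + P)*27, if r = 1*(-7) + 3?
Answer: -111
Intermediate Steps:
P = -1/9 (P = -2 + (1/9)*17 = -2 + 17/9 = -1/9 ≈ -0.11111)
r = -4 (r = -7 + 3 = -4)
(r + P)*27 = (-4 - 1/9)*27 = -37/9*27 = -111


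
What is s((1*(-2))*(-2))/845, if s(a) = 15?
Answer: 3/169 ≈ 0.017751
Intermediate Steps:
s((1*(-2))*(-2))/845 = 15/845 = 15*(1/845) = 3/169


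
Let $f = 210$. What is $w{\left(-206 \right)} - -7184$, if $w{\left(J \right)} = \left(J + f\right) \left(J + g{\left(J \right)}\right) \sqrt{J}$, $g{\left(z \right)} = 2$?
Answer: $7184 - 816 i \sqrt{206} \approx 7184.0 - 11712.0 i$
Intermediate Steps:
$w{\left(J \right)} = \sqrt{J} \left(2 + J\right) \left(210 + J\right)$ ($w{\left(J \right)} = \left(J + 210\right) \left(J + 2\right) \sqrt{J} = \left(210 + J\right) \left(2 + J\right) \sqrt{J} = \left(2 + J\right) \left(210 + J\right) \sqrt{J} = \sqrt{J} \left(2 + J\right) \left(210 + J\right)$)
$w{\left(-206 \right)} - -7184 = \sqrt{-206} \left(420 + \left(-206\right)^{2} + 212 \left(-206\right)\right) - -7184 = i \sqrt{206} \left(420 + 42436 - 43672\right) + \left(-58 + 7242\right) = i \sqrt{206} \left(-816\right) + 7184 = - 816 i \sqrt{206} + 7184 = 7184 - 816 i \sqrt{206}$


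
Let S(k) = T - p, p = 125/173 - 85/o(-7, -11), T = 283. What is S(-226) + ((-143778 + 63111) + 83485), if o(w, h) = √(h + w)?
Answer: 536348/173 - 85*I*√2/6 ≈ 3100.3 - 20.035*I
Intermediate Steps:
p = 125/173 + 85*I*√2/6 (p = 125/173 - 85/√(-11 - 7) = 125*(1/173) - 85*(-I*√2/6) = 125/173 - 85*(-I*√2/6) = 125/173 - (-85)*I*√2/6 = 125/173 + 85*I*√2/6 ≈ 0.72254 + 20.035*I)
S(k) = 48834/173 - 85*I*√2/6 (S(k) = 283 - (125/173 + 85*I*√2/6) = 283 + (-125/173 - 85*I*√2/6) = 48834/173 - 85*I*√2/6)
S(-226) + ((-143778 + 63111) + 83485) = (48834/173 - 85*I*√2/6) + ((-143778 + 63111) + 83485) = (48834/173 - 85*I*√2/6) + (-80667 + 83485) = (48834/173 - 85*I*√2/6) + 2818 = 536348/173 - 85*I*√2/6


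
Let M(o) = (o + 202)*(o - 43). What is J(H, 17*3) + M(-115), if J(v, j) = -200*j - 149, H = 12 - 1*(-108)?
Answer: -24095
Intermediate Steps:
H = 120 (H = 12 + 108 = 120)
M(o) = (-43 + o)*(202 + o) (M(o) = (202 + o)*(-43 + o) = (-43 + o)*(202 + o))
J(v, j) = -149 - 200*j
J(H, 17*3) + M(-115) = (-149 - 3400*3) + (-8686 + (-115)² + 159*(-115)) = (-149 - 200*51) + (-8686 + 13225 - 18285) = (-149 - 10200) - 13746 = -10349 - 13746 = -24095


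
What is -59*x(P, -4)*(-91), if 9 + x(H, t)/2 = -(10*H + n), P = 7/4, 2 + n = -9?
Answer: -166439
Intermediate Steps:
n = -11 (n = -2 - 9 = -11)
P = 7/4 (P = 7*(¼) = 7/4 ≈ 1.7500)
x(H, t) = 4 - 20*H (x(H, t) = -18 + 2*(-(10*H - 11)) = -18 + 2*(-(-11 + 10*H)) = -18 + 2*(11 - 10*H) = -18 + (22 - 20*H) = 4 - 20*H)
-59*x(P, -4)*(-91) = -59*(4 - 20*7/4)*(-91) = -59*(4 - 35)*(-91) = -59*(-31)*(-91) = 1829*(-91) = -166439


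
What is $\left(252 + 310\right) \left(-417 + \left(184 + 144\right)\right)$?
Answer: $-50018$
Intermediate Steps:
$\left(252 + 310\right) \left(-417 + \left(184 + 144\right)\right) = 562 \left(-417 + 328\right) = 562 \left(-89\right) = -50018$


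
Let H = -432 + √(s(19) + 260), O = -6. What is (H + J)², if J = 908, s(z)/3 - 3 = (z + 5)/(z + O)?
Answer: (6188 + √46397)²/169 ≈ 2.4262e+5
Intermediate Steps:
s(z) = 9 + 3*(5 + z)/(-6 + z) (s(z) = 9 + 3*((z + 5)/(z - 6)) = 9 + 3*((5 + z)/(-6 + z)) = 9 + 3*(5 + z)/(-6 + z))
H = -432 + √46397/13 (H = -432 + √(3*(-13 + 4*19)/(-6 + 19) + 260) = -432 + √(3*(-13 + 76)/13 + 260) = -432 + √(3*(1/13)*63 + 260) = -432 + √(189/13 + 260) = -432 + √(3569/13) = -432 + √46397/13 ≈ -415.43)
(H + J)² = ((-432 + √46397/13) + 908)² = (476 + √46397/13)²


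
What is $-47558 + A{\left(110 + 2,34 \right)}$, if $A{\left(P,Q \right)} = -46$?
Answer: $-47604$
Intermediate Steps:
$-47558 + A{\left(110 + 2,34 \right)} = -47558 - 46 = -47604$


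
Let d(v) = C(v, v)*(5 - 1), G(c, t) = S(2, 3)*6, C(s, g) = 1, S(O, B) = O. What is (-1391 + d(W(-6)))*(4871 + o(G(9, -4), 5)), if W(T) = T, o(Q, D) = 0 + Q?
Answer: -6772721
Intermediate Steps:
G(c, t) = 12 (G(c, t) = 2*6 = 12)
o(Q, D) = Q
d(v) = 4 (d(v) = 1*(5 - 1) = 1*4 = 4)
(-1391 + d(W(-6)))*(4871 + o(G(9, -4), 5)) = (-1391 + 4)*(4871 + 12) = -1387*4883 = -6772721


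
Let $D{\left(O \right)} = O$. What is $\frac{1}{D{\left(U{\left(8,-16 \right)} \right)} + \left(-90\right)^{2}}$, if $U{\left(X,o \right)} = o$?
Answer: $\frac{1}{8084} \approx 0.0001237$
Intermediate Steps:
$\frac{1}{D{\left(U{\left(8,-16 \right)} \right)} + \left(-90\right)^{2}} = \frac{1}{-16 + \left(-90\right)^{2}} = \frac{1}{-16 + 8100} = \frac{1}{8084}$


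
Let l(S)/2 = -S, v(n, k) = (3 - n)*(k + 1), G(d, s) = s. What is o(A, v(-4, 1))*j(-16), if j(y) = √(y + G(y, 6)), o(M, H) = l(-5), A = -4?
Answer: 10*I*√10 ≈ 31.623*I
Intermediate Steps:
v(n, k) = (1 + k)*(3 - n) (v(n, k) = (3 - n)*(1 + k) = (1 + k)*(3 - n))
l(S) = -2*S (l(S) = 2*(-S) = -2*S)
o(M, H) = 10 (o(M, H) = -2*(-5) = 10)
j(y) = √(6 + y) (j(y) = √(y + 6) = √(6 + y))
o(A, v(-4, 1))*j(-16) = 10*√(6 - 16) = 10*√(-10) = 10*(I*√10) = 10*I*√10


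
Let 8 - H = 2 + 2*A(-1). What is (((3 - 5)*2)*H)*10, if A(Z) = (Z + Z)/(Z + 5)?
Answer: -280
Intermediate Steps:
A(Z) = 2*Z/(5 + Z) (A(Z) = (2*Z)/(5 + Z) = 2*Z/(5 + Z))
H = 7 (H = 8 - (2 + 2*(2*(-1)/(5 - 1))) = 8 - (2 + 2*(2*(-1)/4)) = 8 - (2 + 2*(2*(-1)*(1/4))) = 8 - (2 + 2*(-1/2)) = 8 - (2 - 1) = 8 - 1*1 = 8 - 1 = 7)
(((3 - 5)*2)*H)*10 = (((3 - 5)*2)*7)*10 = (-2*2*7)*10 = -4*7*10 = -28*10 = -280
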